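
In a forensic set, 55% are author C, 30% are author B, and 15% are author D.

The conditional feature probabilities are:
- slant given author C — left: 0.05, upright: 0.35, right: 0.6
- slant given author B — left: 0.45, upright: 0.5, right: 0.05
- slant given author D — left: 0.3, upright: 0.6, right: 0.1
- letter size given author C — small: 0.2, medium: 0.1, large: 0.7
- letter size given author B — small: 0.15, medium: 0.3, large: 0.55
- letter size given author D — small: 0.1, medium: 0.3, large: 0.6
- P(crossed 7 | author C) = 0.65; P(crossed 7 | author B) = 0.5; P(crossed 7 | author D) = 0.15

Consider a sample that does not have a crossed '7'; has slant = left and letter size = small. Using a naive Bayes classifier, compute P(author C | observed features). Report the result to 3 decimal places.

author C: 0.55 × 0.05 × 0.2 × (1−0.65) = 0.001925
author B: 0.3 × 0.45 × 0.15 × (1−0.5) = 0.010125
author D: 0.15 × 0.3 × 0.1 × (1−0.15) = 0.003825
P(author C | x) = 0.001925 / 0.015875 ≈ 0.121

0.121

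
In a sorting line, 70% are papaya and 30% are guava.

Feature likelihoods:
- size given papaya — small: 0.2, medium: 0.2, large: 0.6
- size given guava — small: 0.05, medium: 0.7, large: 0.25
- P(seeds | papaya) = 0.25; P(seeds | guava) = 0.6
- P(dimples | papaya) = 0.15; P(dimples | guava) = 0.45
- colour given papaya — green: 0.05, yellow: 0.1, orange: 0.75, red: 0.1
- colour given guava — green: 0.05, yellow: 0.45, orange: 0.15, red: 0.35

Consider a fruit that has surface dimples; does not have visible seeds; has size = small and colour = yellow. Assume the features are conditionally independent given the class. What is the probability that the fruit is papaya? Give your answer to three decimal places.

papaya: 0.7 × 0.2 × (1−0.25) × 0.15 × 0.1 = 0.001575
guava: 0.3 × 0.05 × (1−0.6) × 0.45 × 0.45 = 0.001215
P(papaya | x) = 0.001575 / 0.00279 ≈ 0.565

0.565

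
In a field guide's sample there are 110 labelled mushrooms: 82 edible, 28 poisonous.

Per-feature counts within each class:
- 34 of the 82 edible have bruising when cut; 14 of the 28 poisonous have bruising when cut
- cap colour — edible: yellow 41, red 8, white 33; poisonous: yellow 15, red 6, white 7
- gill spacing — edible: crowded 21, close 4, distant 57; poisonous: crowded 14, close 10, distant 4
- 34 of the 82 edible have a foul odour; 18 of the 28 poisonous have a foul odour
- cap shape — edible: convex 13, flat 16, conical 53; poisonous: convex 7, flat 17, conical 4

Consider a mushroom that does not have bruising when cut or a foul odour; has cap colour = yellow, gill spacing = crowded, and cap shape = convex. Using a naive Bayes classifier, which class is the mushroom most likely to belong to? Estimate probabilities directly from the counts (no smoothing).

edible

edible: (82/110) × (48/82) × (41/82) × (21/82) × (48/82) × (13/82) ≈ 0.00518538
poisonous: (28/110) × (14/28) × (15/28) × (14/28) × (10/28) × (7/28) ≈ 0.00304383
Highest score → edible.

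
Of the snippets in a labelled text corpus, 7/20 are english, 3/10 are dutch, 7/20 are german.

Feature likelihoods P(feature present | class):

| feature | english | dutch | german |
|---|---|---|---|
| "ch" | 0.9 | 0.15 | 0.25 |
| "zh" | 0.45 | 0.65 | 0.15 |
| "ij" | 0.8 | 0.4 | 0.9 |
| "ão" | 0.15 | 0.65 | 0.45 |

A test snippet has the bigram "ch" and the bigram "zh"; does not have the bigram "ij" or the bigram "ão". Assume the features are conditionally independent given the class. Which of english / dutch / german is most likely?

english

english: 0.35 × 0.9 × 0.45 × (1−0.8) × (1−0.15) = 0.0240975
dutch: 0.3 × 0.15 × 0.65 × (1−0.4) × (1−0.65) = 0.0061425
german: 0.35 × 0.25 × 0.15 × (1−0.9) × (1−0.45) = 0.000721875
Highest score → english.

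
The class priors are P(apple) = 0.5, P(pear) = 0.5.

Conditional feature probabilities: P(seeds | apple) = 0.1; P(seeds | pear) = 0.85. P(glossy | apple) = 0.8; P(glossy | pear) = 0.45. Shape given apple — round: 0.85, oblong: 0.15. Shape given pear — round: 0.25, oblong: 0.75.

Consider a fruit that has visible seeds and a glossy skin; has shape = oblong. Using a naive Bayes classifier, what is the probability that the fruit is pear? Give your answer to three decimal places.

apple: 0.5 × 0.1 × 0.8 × 0.15 = 0.006
pear: 0.5 × 0.85 × 0.45 × 0.75 = 0.1434375
P(pear | x) = 0.1434375 / 0.1494375 ≈ 0.960

0.960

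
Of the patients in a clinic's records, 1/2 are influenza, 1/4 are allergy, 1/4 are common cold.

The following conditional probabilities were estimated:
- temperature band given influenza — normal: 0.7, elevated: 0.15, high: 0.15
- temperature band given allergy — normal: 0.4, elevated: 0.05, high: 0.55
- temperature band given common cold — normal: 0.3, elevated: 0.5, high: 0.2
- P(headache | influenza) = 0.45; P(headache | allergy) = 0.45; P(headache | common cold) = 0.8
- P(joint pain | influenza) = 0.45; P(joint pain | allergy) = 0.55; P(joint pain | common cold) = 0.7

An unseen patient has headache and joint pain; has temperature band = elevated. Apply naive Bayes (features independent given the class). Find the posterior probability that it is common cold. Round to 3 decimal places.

0.793

influenza: 0.5 × 0.15 × 0.45 × 0.45 = 0.0151875
allergy: 0.25 × 0.05 × 0.45 × 0.55 = 0.00309375
common cold: 0.25 × 0.5 × 0.8 × 0.7 = 0.07
P(common cold | x) = 0.07 / 0.08828125 ≈ 0.793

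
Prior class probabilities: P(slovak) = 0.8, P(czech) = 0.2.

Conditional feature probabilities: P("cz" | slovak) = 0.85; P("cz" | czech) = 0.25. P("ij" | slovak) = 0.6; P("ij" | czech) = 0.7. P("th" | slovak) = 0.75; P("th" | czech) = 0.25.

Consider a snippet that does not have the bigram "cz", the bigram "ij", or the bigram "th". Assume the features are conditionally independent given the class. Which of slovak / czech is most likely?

slovak: 0.8 × (1−0.85) × (1−0.6) × (1−0.75) = 0.012
czech: 0.2 × (1−0.25) × (1−0.7) × (1−0.25) = 0.03375
Highest score → czech.

czech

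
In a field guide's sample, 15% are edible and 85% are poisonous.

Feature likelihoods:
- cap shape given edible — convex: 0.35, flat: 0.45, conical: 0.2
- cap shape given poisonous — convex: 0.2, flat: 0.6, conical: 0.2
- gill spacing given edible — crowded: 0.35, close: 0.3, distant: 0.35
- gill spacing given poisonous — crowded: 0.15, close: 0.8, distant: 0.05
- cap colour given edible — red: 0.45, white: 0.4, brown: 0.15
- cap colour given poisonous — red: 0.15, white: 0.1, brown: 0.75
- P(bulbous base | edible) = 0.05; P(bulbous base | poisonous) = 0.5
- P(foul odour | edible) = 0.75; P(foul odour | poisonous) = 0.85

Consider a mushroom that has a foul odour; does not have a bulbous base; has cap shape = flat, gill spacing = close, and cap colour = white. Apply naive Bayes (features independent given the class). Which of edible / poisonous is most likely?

poisonous

edible: 0.15 × 0.45 × 0.3 × 0.4 × (1−0.05) × 0.75 = 0.00577125
poisonous: 0.85 × 0.6 × 0.8 × 0.1 × (1−0.5) × 0.85 = 0.01734
Highest score → poisonous.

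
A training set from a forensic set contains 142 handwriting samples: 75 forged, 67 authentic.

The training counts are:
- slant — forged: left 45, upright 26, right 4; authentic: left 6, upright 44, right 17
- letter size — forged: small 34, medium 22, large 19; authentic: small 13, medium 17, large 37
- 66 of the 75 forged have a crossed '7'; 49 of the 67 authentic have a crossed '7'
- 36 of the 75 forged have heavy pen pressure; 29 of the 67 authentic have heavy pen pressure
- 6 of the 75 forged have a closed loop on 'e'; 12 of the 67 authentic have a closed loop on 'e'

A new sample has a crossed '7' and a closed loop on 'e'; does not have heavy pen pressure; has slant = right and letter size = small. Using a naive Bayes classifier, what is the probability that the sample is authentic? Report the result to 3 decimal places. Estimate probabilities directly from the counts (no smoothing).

forged: (75/142) × (4/75) × (34/75) × (66/75) × (39/75) × (6/75) ≈ 0.000467482
authentic: (67/142) × (17/67) × (13/67) × (49/67) × (38/67) × (12/67) ≈ 0.0017257
P(authentic | x) = 0.0017257 / 0.002193182 ≈ 0.787

0.787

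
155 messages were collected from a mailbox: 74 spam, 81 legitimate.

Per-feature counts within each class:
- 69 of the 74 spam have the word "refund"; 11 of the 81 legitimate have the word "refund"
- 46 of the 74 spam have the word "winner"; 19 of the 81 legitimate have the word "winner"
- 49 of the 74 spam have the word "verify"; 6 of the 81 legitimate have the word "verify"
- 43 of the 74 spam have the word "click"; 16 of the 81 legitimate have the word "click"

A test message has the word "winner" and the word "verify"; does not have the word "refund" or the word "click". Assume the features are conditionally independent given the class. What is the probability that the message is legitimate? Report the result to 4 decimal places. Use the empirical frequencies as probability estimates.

0.5310

spam: (74/155) × (5/74) × (46/74) × (49/74) × (31/74) ≈ 0.00556236
legitimate: (81/155) × (70/81) × (19/81) × (6/81) × (65/81) ≈ 0.00629694
P(legitimate | x) = 0.00629694 / 0.0118593 ≈ 0.5310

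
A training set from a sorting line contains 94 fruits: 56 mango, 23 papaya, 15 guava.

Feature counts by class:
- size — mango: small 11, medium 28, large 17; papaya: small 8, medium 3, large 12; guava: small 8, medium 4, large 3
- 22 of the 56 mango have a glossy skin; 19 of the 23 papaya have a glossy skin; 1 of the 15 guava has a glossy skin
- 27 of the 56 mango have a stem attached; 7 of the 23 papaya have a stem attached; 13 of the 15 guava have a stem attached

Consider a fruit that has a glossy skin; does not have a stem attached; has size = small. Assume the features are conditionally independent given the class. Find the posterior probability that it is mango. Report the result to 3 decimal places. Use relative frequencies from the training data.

mango: (56/94) × (11/56) × (22/56) × (29/56) ≈ 0.0238073
papaya: (23/94) × (8/23) × (19/23) × (16/23) ≈ 0.048908
guava: (15/94) × (8/15) × (1/15) × (2/15) ≈ 0.000756501
P(mango | x) = 0.0238073 / 0.073471801 ≈ 0.324

0.324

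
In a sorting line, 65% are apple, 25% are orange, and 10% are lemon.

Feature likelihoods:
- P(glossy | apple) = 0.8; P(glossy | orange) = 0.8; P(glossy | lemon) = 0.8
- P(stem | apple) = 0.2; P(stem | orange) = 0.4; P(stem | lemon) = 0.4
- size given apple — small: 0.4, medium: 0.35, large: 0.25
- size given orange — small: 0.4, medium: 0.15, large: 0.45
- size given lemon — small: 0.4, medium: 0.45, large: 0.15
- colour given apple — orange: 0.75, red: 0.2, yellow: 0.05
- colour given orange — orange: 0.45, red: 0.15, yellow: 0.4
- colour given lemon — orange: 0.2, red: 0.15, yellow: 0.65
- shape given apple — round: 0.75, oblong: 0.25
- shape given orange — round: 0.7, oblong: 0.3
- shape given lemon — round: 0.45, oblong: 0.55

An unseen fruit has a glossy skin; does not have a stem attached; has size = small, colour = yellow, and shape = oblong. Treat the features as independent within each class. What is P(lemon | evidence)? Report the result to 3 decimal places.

apple: 0.65 × 0.8 × (1−0.2) × 0.4 × 0.05 × 0.25 = 0.00208
orange: 0.25 × 0.8 × (1−0.4) × 0.4 × 0.4 × 0.3 = 0.00576
lemon: 0.1 × 0.8 × (1−0.4) × 0.4 × 0.65 × 0.55 = 0.006864
P(lemon | x) = 0.006864 / 0.014704 ≈ 0.467

0.467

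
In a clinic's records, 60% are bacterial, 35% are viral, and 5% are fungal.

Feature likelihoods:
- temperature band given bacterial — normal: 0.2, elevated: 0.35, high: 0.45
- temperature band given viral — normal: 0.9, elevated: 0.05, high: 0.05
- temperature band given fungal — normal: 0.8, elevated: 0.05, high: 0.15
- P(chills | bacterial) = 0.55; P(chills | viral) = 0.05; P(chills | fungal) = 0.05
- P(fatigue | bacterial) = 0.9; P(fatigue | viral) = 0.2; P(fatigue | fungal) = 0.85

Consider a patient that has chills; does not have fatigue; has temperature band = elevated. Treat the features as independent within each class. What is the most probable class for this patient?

bacterial

bacterial: 0.6 × 0.35 × 0.55 × (1−0.9) = 0.01155
viral: 0.35 × 0.05 × 0.05 × (1−0.2) = 0.0007
fungal: 0.05 × 0.05 × 0.05 × (1−0.85) = 0.00001875
Highest score → bacterial.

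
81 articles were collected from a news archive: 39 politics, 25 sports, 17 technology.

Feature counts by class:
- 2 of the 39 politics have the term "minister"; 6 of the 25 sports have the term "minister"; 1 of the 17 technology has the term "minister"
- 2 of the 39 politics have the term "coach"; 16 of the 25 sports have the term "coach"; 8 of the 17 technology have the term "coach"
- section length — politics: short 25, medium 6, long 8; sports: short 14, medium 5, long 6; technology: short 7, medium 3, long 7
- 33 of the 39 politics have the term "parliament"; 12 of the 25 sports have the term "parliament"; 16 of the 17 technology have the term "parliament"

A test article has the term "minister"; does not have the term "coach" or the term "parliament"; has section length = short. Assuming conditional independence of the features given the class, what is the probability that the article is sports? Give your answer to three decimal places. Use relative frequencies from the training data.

politics: (39/81) × (2/39) × (37/39) × (25/39) × (6/39) ≈ 0.00231017
sports: (25/81) × (6/25) × (9/25) × (14/25) × (13/25) ≈ 0.00776533
technology: (17/81) × (1/17) × (9/17) × (7/17) × (1/17) ≈ 0.00015831
P(sports | x) = 0.00776533 / 0.01023381 ≈ 0.759

0.759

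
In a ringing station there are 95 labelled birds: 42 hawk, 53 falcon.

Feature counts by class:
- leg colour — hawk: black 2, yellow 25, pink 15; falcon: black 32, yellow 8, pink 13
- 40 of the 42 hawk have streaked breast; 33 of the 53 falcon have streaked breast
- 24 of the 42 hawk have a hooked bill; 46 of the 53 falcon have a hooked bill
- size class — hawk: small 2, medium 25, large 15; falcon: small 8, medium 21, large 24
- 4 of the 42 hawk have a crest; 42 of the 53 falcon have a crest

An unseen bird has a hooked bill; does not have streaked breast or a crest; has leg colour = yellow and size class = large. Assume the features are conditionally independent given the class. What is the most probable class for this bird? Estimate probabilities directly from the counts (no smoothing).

hawk: (42/95) × (25/42) × (2/42) × (24/42) × (15/42) × (38/42) ≈ 0.00231385
falcon: (53/95) × (8/53) × (20/53) × (46/53) × (24/53) × (11/53) ≈ 0.00259212
Highest score → falcon.

falcon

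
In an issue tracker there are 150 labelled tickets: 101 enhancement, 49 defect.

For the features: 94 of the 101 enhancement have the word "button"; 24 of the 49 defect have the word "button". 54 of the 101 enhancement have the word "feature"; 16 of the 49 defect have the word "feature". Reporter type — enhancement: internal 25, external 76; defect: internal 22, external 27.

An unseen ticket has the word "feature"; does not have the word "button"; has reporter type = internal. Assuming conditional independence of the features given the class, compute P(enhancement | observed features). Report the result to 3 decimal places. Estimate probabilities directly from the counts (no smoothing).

0.202

enhancement: (101/150) × (7/101) × (54/101) × (25/101) ≈ 0.00617587
defect: (49/150) × (25/49) × (16/49) × (22/49) ≈ 0.0244343
P(enhancement | x) = 0.00617587 / 0.03061017 ≈ 0.202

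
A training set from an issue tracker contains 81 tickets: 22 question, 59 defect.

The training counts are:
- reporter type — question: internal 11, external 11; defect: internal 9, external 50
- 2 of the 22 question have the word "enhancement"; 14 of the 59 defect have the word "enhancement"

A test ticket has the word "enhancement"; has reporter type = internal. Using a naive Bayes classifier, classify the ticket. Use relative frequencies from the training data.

question: (22/81) × (11/22) × (2/22) ≈ 0.0123457
defect: (59/81) × (9/59) × (14/59) ≈ 0.0263653
Highest score → defect.

defect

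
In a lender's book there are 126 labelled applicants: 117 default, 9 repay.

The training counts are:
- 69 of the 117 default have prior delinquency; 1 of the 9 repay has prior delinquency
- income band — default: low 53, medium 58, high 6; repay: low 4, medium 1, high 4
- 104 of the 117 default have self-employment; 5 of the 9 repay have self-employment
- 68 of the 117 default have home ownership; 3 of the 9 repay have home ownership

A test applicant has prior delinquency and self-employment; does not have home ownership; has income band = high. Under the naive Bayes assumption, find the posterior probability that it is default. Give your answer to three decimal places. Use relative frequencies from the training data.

default: (117/126) × (69/117) × (6/117) × (104/117) × (49/117) ≈ 0.0104545
repay: (9/126) × (1/9) × (4/9) × (5/9) × (6/9) ≈ 0.00130642
P(default | x) = 0.0104545 / 0.01176092 ≈ 0.889

0.889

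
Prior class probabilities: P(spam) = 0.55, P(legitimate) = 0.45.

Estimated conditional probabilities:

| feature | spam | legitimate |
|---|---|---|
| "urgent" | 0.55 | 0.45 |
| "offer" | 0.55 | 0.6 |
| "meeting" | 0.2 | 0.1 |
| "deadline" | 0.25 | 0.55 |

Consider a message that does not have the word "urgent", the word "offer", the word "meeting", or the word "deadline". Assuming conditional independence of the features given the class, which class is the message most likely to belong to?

spam: 0.55 × (1−0.55) × (1−0.55) × (1−0.2) × (1−0.25) = 0.066825
legitimate: 0.45 × (1−0.45) × (1−0.6) × (1−0.1) × (1−0.55) = 0.040095
Highest score → spam.

spam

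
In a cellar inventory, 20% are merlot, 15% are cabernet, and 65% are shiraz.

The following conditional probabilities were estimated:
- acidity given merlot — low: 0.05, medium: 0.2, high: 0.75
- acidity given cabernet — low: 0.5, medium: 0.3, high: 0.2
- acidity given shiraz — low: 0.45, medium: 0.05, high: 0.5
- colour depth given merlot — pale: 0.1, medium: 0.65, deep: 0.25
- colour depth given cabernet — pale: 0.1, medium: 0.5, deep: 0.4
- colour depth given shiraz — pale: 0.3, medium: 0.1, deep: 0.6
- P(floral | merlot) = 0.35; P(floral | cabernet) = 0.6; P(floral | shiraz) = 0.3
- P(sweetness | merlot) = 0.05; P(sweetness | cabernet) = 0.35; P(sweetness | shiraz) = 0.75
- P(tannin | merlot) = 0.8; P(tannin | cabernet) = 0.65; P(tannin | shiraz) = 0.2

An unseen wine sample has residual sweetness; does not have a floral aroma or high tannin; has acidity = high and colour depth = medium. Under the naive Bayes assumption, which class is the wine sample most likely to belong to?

merlot: 0.2 × 0.75 × 0.65 × (1−0.35) × 0.05 × (1−0.8) = 0.00063375
cabernet: 0.15 × 0.2 × 0.5 × (1−0.6) × 0.35 × (1−0.65) = 0.000735
shiraz: 0.65 × 0.5 × 0.1 × (1−0.3) × 0.75 × (1−0.2) = 0.01365
Highest score → shiraz.

shiraz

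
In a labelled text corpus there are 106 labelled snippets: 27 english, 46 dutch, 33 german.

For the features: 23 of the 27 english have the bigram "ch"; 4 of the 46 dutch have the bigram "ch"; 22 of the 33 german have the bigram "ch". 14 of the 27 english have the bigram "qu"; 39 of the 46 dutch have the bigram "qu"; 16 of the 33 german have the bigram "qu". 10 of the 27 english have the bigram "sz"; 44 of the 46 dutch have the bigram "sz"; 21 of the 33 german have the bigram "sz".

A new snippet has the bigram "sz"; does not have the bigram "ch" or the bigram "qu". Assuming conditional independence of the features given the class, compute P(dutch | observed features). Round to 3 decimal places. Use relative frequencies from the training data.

0.586

english: (27/106) × (4/27) × (13/27) × (10/27) ≈ 0.0067293
dutch: (46/106) × (42/46) × (7/46) × (44/46) ≈ 0.0576738
german: (33/106) × (11/33) × (17/33) × (21/33) ≈ 0.0340194
P(dutch | x) = 0.0576738 / 0.0984225 ≈ 0.586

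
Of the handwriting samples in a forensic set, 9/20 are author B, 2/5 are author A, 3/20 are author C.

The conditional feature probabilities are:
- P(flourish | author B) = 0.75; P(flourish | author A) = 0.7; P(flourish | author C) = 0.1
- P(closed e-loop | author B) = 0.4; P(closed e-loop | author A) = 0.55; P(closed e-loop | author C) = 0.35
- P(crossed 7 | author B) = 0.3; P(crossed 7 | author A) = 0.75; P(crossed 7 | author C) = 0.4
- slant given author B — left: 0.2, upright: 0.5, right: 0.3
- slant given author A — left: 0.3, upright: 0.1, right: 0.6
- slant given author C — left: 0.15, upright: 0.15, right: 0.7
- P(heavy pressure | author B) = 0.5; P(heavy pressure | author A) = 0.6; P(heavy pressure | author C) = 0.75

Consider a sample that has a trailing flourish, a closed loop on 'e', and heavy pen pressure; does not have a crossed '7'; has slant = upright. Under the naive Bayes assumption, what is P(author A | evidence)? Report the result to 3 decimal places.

author B: 0.45 × 0.75 × 0.4 × (1−0.3) × 0.5 × 0.5 = 0.023625
author A: 0.4 × 0.7 × 0.55 × (1−0.75) × 0.1 × 0.6 = 0.00231
author C: 0.15 × 0.1 × 0.35 × (1−0.4) × 0.15 × 0.75 = 0.000354375
P(author A | x) = 0.00231 / 0.026289375 ≈ 0.088

0.088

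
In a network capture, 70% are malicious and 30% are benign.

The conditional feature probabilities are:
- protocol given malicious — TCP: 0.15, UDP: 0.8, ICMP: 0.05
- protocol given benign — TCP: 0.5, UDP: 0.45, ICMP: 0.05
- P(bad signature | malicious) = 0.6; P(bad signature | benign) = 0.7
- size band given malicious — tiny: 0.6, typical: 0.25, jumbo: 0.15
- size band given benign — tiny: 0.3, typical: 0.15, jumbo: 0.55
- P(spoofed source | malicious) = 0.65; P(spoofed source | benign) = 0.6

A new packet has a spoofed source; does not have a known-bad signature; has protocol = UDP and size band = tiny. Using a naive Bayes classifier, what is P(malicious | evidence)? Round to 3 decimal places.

0.923

malicious: 0.7 × 0.8 × (1−0.6) × 0.6 × 0.65 = 0.08736
benign: 0.3 × 0.45 × (1−0.7) × 0.3 × 0.6 = 0.00729
P(malicious | x) = 0.08736 / 0.09465 ≈ 0.923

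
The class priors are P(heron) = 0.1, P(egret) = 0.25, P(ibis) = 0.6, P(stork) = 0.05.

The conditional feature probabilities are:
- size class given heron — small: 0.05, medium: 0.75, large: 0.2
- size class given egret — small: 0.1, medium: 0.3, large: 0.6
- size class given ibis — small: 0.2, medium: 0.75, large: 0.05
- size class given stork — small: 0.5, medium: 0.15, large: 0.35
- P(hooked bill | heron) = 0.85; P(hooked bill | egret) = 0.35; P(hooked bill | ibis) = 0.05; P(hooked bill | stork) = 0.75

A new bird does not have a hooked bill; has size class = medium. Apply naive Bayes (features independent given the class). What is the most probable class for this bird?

ibis

heron: 0.1 × 0.75 × (1−0.85) = 0.01125
egret: 0.25 × 0.3 × (1−0.35) = 0.04875
ibis: 0.6 × 0.75 × (1−0.05) = 0.4275
stork: 0.05 × 0.15 × (1−0.75) = 0.001875
Highest score → ibis.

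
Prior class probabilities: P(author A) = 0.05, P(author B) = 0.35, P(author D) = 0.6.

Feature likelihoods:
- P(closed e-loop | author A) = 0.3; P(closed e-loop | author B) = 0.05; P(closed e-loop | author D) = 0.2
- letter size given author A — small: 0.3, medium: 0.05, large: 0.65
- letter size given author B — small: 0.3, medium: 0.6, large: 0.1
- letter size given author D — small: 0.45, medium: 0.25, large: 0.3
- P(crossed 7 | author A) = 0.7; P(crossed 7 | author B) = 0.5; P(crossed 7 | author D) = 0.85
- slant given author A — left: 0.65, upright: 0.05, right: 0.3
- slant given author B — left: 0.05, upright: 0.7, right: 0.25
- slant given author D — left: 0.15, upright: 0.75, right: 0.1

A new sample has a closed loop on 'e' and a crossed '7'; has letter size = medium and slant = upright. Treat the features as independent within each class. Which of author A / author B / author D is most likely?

author D

author A: 0.05 × 0.3 × 0.05 × 0.7 × 0.05 = 0.00002625
author B: 0.35 × 0.05 × 0.6 × 0.5 × 0.7 = 0.003675
author D: 0.6 × 0.2 × 0.25 × 0.85 × 0.75 = 0.019125
Highest score → author D.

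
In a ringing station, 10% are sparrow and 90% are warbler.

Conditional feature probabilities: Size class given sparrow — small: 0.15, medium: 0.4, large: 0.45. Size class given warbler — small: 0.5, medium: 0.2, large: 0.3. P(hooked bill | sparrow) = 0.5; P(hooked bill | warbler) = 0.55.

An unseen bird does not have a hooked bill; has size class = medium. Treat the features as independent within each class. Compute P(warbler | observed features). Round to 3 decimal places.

0.802

sparrow: 0.1 × 0.4 × (1−0.5) = 0.02
warbler: 0.9 × 0.2 × (1−0.55) = 0.081
P(warbler | x) = 0.081 / 0.101 ≈ 0.802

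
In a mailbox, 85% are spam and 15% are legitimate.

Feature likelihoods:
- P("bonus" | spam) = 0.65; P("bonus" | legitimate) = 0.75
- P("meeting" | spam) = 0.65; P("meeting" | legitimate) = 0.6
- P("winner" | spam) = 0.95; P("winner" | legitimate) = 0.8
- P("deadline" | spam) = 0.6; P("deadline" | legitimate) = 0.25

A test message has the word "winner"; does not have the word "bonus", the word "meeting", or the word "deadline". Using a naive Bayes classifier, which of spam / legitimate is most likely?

spam

spam: 0.85 × (1−0.65) × (1−0.65) × 0.95 × (1−0.6) = 0.0395675
legitimate: 0.15 × (1−0.75) × (1−0.6) × 0.8 × (1−0.25) = 0.009
Highest score → spam.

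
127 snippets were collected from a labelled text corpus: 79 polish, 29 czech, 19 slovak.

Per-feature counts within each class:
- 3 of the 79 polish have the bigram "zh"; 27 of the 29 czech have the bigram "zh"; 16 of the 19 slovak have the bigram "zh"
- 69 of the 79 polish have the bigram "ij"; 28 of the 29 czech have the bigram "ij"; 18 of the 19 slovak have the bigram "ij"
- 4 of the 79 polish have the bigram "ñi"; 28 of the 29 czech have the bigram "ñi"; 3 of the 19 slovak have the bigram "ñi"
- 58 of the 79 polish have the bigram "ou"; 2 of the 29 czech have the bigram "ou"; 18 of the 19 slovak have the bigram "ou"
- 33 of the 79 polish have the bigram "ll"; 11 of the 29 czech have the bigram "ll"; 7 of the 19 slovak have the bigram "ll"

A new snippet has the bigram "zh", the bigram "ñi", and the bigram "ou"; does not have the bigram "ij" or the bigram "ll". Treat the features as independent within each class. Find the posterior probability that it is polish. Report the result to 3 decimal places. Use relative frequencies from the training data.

0.065

polish: (79/127) × (3/79) × (10/79) × (4/79) × (58/79) × (46/79) ≈ 0.0000647225
czech: (29/127) × (27/29) × (1/29) × (28/29) × (2/29) × (18/29) ≈ 0.00030299
slovak: (19/127) × (16/19) × (1/19) × (3/19) × (18/19) × (12/19) ≈ 0.000626436
P(polish | x) = 0.0000647225 / 0.0009941485 ≈ 0.065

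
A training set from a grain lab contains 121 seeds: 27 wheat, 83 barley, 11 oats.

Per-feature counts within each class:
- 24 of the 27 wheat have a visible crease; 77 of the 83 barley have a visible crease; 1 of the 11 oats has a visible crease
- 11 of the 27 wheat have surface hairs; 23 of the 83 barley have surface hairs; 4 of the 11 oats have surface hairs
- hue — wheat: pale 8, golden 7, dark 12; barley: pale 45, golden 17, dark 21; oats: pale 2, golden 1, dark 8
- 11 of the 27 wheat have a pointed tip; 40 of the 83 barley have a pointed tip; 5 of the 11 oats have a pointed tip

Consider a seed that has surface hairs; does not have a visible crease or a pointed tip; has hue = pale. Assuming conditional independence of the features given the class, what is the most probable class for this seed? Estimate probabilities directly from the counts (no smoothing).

barley

wheat: (27/121) × (3/27) × (11/27) × (8/27) × (16/27) ≈ 0.00177357
barley: (83/121) × (6/83) × (23/83) × (45/83) × (43/83) ≈ 0.00385958
oats: (11/121) × (10/11) × (4/11) × (2/11) × (6/11) ≈ 0.00298042
Highest score → barley.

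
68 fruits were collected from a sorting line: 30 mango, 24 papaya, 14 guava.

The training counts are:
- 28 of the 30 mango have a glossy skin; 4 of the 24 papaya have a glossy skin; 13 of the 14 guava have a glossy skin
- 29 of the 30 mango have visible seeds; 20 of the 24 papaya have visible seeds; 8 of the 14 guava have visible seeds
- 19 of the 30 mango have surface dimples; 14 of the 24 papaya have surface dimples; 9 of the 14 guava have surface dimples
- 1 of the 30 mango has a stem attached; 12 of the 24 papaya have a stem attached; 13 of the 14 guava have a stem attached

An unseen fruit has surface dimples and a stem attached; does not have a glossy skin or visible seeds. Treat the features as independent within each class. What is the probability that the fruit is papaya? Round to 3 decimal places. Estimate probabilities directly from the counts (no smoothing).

mango: (30/68) × (2/30) × (1/30) × (19/30) × (1/30) ≈ 0.0000206972
papaya: (24/68) × (20/24) × (4/24) × (14/24) × (12/24) ≈ 0.0142974
guava: (14/68) × (1/14) × (6/14) × (9/14) × (13/14) ≈ 0.00376222
P(papaya | x) = 0.0142974 / 0.0180803172 ≈ 0.791

0.791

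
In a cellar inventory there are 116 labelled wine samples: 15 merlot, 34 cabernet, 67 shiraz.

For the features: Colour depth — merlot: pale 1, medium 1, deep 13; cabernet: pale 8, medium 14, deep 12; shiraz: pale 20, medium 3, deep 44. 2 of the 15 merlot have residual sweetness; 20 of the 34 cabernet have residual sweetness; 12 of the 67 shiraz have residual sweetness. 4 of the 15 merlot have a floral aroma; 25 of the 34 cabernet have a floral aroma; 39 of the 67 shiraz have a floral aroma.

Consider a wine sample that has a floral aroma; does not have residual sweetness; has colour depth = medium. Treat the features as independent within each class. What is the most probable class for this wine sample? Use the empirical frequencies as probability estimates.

cabernet

merlot: (15/116) × (1/15) × (13/15) × (4/15) ≈ 0.00199234
cabernet: (34/116) × (14/34) × (14/34) × (25/34) ≈ 0.036541
shiraz: (67/116) × (3/67) × (55/67) × (39/67) ≈ 0.0123578
Highest score → cabernet.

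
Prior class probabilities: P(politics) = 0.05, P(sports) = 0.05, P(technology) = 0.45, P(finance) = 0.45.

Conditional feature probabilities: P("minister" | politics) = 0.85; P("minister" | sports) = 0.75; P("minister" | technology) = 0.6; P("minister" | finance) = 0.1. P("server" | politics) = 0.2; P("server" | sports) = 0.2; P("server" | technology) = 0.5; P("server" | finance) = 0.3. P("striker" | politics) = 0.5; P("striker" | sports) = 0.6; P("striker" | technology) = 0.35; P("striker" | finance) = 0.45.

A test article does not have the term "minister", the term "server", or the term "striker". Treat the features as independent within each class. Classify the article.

politics: 0.05 × (1−0.85) × (1−0.2) × (1−0.5) = 0.003
sports: 0.05 × (1−0.75) × (1−0.2) × (1−0.6) = 0.004
technology: 0.45 × (1−0.6) × (1−0.5) × (1−0.35) = 0.0585
finance: 0.45 × (1−0.1) × (1−0.3) × (1−0.45) = 0.155925
Highest score → finance.

finance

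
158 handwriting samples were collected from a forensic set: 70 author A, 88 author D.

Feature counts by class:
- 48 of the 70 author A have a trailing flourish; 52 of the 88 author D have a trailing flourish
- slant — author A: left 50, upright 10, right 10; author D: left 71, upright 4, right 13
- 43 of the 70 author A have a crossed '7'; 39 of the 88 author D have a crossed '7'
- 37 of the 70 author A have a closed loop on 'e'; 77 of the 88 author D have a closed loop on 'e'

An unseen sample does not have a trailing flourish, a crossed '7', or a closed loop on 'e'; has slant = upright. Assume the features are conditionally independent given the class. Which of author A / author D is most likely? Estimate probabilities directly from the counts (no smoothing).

author A: (70/158) × (22/70) × (10/70) × (27/70) × (33/70) ≈ 0.00361701
author D: (88/158) × (36/88) × (4/88) × (49/88) × (11/88) ≈ 0.000720852
Highest score → author A.

author A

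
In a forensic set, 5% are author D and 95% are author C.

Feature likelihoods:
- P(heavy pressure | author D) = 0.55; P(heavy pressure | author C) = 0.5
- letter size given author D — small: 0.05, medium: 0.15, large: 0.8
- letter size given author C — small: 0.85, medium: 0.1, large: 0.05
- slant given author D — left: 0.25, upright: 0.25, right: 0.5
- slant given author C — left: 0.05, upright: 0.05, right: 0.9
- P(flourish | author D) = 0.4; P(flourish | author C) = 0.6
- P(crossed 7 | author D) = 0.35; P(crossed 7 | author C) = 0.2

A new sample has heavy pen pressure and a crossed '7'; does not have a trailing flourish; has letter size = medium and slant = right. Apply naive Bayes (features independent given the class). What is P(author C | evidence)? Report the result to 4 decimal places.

0.8876

author D: 0.05 × 0.55 × 0.15 × 0.5 × (1−0.4) × 0.35 = 0.000433125
author C: 0.95 × 0.5 × 0.1 × 0.9 × (1−0.6) × 0.2 = 0.00342
P(author C | x) = 0.00342 / 0.003853125 ≈ 0.8876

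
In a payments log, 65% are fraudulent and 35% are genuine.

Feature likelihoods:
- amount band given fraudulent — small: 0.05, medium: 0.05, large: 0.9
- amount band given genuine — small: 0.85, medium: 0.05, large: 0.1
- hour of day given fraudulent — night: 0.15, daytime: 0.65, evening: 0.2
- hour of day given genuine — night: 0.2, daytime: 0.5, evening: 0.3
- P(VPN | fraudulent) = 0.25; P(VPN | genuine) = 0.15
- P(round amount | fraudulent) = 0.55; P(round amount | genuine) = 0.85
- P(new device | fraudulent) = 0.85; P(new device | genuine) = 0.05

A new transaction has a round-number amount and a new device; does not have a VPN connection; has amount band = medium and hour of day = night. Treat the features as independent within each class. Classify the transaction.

fraudulent: 0.65 × 0.05 × 0.15 × (1−0.25) × 0.55 × 0.85 = 0.001709296875
genuine: 0.35 × 0.05 × 0.2 × (1−0.15) × 0.85 × 0.05 = 0.0001264375
Highest score → fraudulent.

fraudulent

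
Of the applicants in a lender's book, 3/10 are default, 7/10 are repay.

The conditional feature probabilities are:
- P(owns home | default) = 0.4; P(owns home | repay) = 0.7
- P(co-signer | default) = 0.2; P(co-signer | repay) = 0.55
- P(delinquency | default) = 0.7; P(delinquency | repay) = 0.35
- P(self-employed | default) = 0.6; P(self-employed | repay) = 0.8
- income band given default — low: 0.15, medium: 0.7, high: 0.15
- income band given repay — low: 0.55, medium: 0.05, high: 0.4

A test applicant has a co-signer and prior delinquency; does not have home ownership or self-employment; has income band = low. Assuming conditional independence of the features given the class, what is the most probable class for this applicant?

default: 0.3 × (1−0.4) × 0.2 × 0.7 × (1−0.6) × 0.15 = 0.001512
repay: 0.7 × (1−0.7) × 0.55 × 0.35 × (1−0.8) × 0.55 = 0.00444675
Highest score → repay.

repay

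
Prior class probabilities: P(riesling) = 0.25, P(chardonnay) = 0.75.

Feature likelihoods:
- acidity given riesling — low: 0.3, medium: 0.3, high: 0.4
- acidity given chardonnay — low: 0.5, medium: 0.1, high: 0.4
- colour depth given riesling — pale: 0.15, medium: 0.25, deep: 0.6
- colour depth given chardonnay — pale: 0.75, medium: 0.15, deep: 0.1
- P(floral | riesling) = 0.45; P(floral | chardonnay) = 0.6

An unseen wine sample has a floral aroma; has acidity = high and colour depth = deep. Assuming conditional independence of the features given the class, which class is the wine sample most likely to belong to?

riesling: 0.25 × 0.4 × 0.6 × 0.45 = 0.027
chardonnay: 0.75 × 0.4 × 0.1 × 0.6 = 0.018
Highest score → riesling.

riesling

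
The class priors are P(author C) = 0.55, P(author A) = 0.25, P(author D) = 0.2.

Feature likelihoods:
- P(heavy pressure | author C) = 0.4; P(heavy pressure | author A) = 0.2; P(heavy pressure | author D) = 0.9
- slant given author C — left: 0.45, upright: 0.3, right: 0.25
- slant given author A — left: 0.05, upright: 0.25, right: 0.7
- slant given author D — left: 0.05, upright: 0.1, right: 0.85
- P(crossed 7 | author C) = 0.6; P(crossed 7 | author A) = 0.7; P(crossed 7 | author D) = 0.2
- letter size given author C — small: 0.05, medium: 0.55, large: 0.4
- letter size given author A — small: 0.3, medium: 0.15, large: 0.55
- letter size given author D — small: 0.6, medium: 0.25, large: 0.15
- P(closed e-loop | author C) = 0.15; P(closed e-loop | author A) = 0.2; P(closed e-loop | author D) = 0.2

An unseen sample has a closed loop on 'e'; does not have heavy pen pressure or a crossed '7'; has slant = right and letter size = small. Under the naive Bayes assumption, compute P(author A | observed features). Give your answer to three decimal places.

author C: 0.55 × (1−0.4) × 0.25 × (1−0.6) × 0.05 × 0.15 = 0.0002475
author A: 0.25 × (1−0.2) × 0.7 × (1−0.7) × 0.3 × 0.2 = 0.00252
author D: 0.2 × (1−0.9) × 0.85 × (1−0.2) × 0.6 × 0.2 = 0.001632
P(author A | x) = 0.00252 / 0.0043995 ≈ 0.573

0.573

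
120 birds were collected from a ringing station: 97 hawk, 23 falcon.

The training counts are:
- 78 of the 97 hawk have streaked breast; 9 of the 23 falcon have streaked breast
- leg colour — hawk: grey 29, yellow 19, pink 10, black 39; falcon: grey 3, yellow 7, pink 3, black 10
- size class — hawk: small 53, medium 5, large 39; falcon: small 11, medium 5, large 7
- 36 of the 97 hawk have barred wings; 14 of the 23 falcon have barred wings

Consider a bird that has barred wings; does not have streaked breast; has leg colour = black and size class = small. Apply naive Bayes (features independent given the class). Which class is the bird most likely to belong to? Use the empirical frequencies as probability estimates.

hawk: (97/120) × (19/97) × (39/97) × (53/97) × (36/97) ≈ 0.0129092
falcon: (23/120) × (14/23) × (10/23) × (11/23) × (14/23) ≈ 0.0147667
Highest score → falcon.

falcon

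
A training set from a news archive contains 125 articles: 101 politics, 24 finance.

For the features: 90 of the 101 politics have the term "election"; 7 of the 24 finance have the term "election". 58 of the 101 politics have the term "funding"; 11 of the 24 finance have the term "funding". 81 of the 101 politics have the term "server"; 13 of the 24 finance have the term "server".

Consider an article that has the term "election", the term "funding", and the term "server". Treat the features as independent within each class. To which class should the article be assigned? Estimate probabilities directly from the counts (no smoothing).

politics

politics: (101/125) × (90/101) × (58/101) × (81/101) ≈ 0.331591
finance: (24/125) × (7/24) × (11/24) × (13/24) ≈ 0.0139028
Highest score → politics.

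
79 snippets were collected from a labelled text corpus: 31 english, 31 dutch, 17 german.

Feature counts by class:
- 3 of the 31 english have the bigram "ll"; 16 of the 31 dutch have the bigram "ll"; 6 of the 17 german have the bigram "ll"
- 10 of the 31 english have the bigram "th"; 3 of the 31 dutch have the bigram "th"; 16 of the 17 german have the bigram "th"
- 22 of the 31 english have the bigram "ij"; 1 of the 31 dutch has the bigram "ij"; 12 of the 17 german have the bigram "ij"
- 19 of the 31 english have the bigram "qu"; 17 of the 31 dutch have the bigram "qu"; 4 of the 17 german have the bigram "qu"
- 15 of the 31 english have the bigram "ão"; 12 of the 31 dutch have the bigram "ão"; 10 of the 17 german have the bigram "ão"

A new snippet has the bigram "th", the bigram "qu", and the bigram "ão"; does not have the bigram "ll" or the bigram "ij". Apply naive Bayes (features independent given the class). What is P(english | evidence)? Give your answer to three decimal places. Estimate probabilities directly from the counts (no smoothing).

0.519

english: (31/79) × (28/31) × (10/31) × (9/31) × (19/31) × (15/31) ≈ 0.009844
dutch: (31/79) × (15/31) × (3/31) × (30/31) × (17/31) × (12/31) ≈ 0.00377477
german: (17/79) × (11/17) × (16/17) × (5/17) × (4/17) × (10/17) ≈ 0.00533482
P(english | x) = 0.009844 / 0.01895359 ≈ 0.519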